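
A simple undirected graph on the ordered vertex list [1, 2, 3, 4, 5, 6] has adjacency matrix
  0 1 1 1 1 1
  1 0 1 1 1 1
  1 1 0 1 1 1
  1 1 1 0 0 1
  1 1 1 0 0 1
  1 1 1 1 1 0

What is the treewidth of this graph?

A width-4 tree decomposition is:
Bags: B1 = {1, 2, 3, 5, 6}  B2 = {1, 2, 3, 4, 6}
Tree: B1–B2
Every bag has size at most 5, so the width is 5 − 1 = 4 and tw(G) ≤ 4. Conversely, {1, 2, 3, 4, 6} is a clique of size 5, and the vertices of any clique must share a bag in every tree decomposition; so some bag has ≥ 5 vertices and tw(G) ≥ 4. Hence tw(G) = 4 exactly.

4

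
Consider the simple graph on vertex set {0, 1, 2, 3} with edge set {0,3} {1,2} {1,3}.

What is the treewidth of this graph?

1

A width-1 tree decomposition is:
Bags: B1 = {1, 3}  B2 = {0, 3}  B3 = {1, 2}
Tree: B1–B2, B1–B3
The largest bag has 2 vertices, giving width 1; this decomposition certifies tw(G) ≤ 1. Since G has at least one edge (e.g. 1–3), it is not an edgeless graph, so tw(G) ≥ 1. Therefore the treewidth is 1.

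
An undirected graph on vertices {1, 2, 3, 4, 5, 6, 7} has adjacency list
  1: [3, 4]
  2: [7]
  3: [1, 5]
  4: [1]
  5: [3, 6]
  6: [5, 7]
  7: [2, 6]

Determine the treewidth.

1

A width-1 tree decomposition is:
Bags: B1 = {2, 7}  B2 = {6, 7}  B3 = {5, 6}  B4 = {3, 5}  B5 = {1, 3}  B6 = {1, 4}
Tree: B1–B2, B2–B3, B3–B4, B4–B5, B5–B6
Each bag holds 2 vertices, so the decomposition has width 1, which upper-bounds the treewidth. Since G has at least one edge (e.g. 2–7), it is not an edgeless graph, so tw(G) ≥ 1. The upper and lower bounds meet at 1, so that is the treewidth.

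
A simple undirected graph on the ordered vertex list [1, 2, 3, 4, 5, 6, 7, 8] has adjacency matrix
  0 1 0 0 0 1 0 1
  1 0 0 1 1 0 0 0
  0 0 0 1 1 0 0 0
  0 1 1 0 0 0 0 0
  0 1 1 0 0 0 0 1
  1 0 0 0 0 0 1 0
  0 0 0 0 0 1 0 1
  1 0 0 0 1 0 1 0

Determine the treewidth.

2

A width-2 tree decomposition is:
Bags: B1 = {6, 7, 8}  B2 = {1, 6, 8}  B3 = {1, 5, 8}  B4 = {1, 2, 5}  B5 = {2, 3, 5}  B6 = {2, 3, 4}
Tree: B1–B2, B2–B3, B3–B4, B4–B5, B5–B6
Every bag has size at most 3, so the width is 3 − 1 = 2 and tw(G) ≤ 2. For the lower bound, G contains the cycle 7–6–1–8–7, so G is not a forest; only forests have treewidth ≤ 1, hence tw(G) ≥ 2. Hence tw(G) = 2 exactly.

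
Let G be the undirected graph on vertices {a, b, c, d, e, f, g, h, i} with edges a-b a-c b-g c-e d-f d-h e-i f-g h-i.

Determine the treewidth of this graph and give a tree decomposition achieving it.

Treewidth 2.
Bags: B1 = {d, h, i}  B2 = {d, e, i}  B3 = {c, d, e}  B4 = {a, c, d}  B5 = {a, b, d}  B6 = {b, d, g}  B7 = {d, f, g}
Tree: B1–B2, B2–B3, B3–B4, B4–B5, B5–B6, B6–B7

The largest bag has 3 vertices, giving width 2; this decomposition certifies tw(G) ≤ 2. For the lower bound, G contains the cycle d–h–i–e–c–a–b–g–f–d, so G is not a forest; only forests have treewidth ≤ 1, hence tw(G) ≥ 2. The upper and lower bounds meet at 2, so that is the treewidth.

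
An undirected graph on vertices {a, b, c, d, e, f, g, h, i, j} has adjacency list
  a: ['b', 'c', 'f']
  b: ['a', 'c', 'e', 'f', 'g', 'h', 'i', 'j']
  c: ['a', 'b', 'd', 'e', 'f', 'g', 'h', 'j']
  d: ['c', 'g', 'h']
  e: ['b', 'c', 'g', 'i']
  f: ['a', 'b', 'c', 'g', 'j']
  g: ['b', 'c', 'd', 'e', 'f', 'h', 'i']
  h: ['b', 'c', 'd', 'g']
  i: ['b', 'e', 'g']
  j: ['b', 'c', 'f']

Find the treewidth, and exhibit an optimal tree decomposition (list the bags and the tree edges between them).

Treewidth 3.
One optimal decomposition is:
Bags: B1 = {b, c, f, g}  B2 = {b, c, f, j}  B3 = {b, c, e, g}  B4 = {a, b, c, f}  B5 = {b, c, g, h}  B6 = {b, e, g, i}  B7 = {c, d, g, h}
Tree: B1–B2, B1–B3, B1–B4, B1–B5, B3–B6, B5–B7

Every bag has size at most 4, so the width is 4 − 1 = 3 and tw(G) ≤ 3. On the other hand G contains the 4-clique {c, d, g, h}. A clique must lie in a single bag of any decomposition, so no decomposition can have width below 3. Therefore the treewidth is 3.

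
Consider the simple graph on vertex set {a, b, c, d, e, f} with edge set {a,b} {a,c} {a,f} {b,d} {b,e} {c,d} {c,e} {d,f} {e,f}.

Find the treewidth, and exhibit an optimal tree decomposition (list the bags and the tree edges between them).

Treewidth 3.
One such decomposition:
Bags: B1 = {b, c, d, f}  B2 = {b, c, e, f}  B3 = {a, b, c, f}
Tree: B1–B2, B2–B3

The largest bag has 4 vertices, giving width 3; this decomposition certifies tw(G) ≤ 3. For the lower bound: the 4 vertex sets {b,d}, {e,f}, {c}, {a} are disjoint, each induces a connected subgraph, and every pair is joined by at least one edge of G. Contracting each set to a single vertex therefore yields K_{4} as a minor, and since treewidth is minor-monotone, tw(G) ≥ tw(K_{4}) = 3. Combining the bounds, tw(G) = 3.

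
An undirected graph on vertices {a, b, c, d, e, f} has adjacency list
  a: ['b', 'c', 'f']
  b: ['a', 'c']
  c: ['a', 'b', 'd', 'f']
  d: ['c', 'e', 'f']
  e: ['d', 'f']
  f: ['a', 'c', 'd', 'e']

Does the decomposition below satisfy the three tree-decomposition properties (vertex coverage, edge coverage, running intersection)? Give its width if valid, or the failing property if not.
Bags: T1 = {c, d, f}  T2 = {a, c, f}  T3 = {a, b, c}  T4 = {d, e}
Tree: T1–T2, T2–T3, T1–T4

A tree decomposition must satisfy three properties: every vertex lies in some bag; for every edge, both endpoints lie together in some bag; and for every vertex, the bags containing it form a connected subtree. Here edge (f,e) lies in no bag, so the decomposition is invalid.

No — edge (f,e) lies in no bag.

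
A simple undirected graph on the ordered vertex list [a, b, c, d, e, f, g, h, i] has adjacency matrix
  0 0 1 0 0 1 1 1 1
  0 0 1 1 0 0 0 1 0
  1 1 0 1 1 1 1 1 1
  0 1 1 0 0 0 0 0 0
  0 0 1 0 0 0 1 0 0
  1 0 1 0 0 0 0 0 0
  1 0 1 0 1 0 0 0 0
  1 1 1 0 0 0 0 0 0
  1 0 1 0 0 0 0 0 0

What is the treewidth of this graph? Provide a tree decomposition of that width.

Every bag has size at most 3, so the width is 3 − 1 = 2 and tw(G) ≤ 2. For the lower bound, the 3 vertices {b, c, d} are pairwise adjacent, and any tree decomposition puts a clique entirely inside one bag — forcing width ≥ 2. Combining the bounds, tw(G) = 2.

Treewidth 2.
Bags: B1 = {a, c, i}  B2 = {a, c, g}  B3 = {a, c, f}  B4 = {c, e, g}  B5 = {a, c, h}  B6 = {b, c, h}  B7 = {b, c, d}
Tree: B1–B2, B1–B3, B2–B4, B2–B5, B5–B6, B6–B7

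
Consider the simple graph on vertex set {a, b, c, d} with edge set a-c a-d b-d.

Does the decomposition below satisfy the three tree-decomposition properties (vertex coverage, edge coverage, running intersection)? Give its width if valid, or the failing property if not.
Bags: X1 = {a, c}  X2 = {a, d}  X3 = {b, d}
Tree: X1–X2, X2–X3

Yes; width 1.

Every vertex of G appears in some bag (union = {a, b, c, d}); every edge is covered by a bag; and for each vertex v the set of bags containing v is connected in the bag tree. The decomposition is therefore valid. The largest bag has 2 vertices, so the width is 1.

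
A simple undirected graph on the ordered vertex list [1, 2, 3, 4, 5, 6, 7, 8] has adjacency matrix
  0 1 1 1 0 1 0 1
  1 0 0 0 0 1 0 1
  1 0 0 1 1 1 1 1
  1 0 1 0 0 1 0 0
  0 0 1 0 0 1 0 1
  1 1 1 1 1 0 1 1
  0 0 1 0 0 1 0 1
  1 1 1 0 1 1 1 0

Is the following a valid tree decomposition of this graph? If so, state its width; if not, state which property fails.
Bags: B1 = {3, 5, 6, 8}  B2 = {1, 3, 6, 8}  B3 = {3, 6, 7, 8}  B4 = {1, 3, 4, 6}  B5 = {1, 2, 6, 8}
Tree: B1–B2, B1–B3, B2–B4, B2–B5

Yes; width 3.

Vertex coverage: the bags together contain {1, 2, 3, 4, 5, 6, 7, 8}, the full vertex set. Edge coverage: each edge of G has both endpoints in at least one bag. Running intersection: for every vertex, the bags containing it form a connected subtree. All three properties hold, so this is a valid tree decomposition of width max|bag| − 1 = 3, and hence tw(G) ≤ 3.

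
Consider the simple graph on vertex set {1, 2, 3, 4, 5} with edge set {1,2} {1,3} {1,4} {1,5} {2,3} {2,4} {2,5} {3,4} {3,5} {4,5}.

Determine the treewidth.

4

A width-4 tree decomposition is:
Bags: B1 = {1, 2, 3, 4, 5}
Tree: (single bag)
A single bag containing all 5 vertices is trivially a valid decomposition of width 4. For the lower bound, the 5 vertices {1, 2, 3, 4, 5} are pairwise adjacent, and any tree decomposition puts a clique entirely inside one bag — forcing width ≥ 4. Therefore the treewidth is 4.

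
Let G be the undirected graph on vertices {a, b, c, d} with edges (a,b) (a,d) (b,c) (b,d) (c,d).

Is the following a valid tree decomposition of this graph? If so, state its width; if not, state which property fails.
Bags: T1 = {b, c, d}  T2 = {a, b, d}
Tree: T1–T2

Yes; width 2.

Vertex coverage: the bags together contain {a, b, c, d}, the full vertex set. Edge coverage: each edge of G has both endpoints in at least one bag. Running intersection: for every vertex, the bags containing it form a connected subtree. All three properties hold, so this is a valid tree decomposition of width max|bag| − 1 = 2, and hence tw(G) ≤ 2.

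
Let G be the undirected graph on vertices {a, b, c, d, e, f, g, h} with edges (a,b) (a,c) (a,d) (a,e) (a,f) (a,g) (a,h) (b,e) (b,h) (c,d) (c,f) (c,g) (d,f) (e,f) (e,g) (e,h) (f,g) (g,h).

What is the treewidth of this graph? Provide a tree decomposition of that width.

Treewidth 3.
Bags: B1 = {a, e, f, g}  B2 = {a, c, f, g}  B3 = {a, e, g, h}  B4 = {a, c, d, f}  B5 = {a, b, e, h}
Tree: B1–B2, B1–B3, B2–B4, B3–B5

Each bag holds 4 vertices, so the decomposition has width 3, which upper-bounds the treewidth. On the other hand G contains the 4-clique {a, e, g, h}. A clique must lie in a single bag of any decomposition, so no decomposition can have width below 3. Hence tw(G) = 3 exactly.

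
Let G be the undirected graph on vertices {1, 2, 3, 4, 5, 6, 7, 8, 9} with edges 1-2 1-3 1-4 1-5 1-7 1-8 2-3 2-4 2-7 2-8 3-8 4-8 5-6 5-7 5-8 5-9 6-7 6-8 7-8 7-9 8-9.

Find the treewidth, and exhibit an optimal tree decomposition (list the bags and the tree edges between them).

Every bag has size at most 4, so the width is 4 − 1 = 3 and tw(G) ≤ 3. Conversely, {1, 2, 3, 8} is a clique of size 4, and the vertices of any clique must share a bag in every tree decomposition; so some bag has ≥ 4 vertices and tw(G) ≥ 3. The upper and lower bounds meet at 3, so that is the treewidth.

Treewidth 3.
One such decomposition:
Bags: B1 = {1, 2, 7, 8}  B2 = {1, 2, 4, 8}  B3 = {1, 5, 7, 8}  B4 = {5, 7, 8, 9}  B5 = {1, 2, 3, 8}  B6 = {5, 6, 7, 8}
Tree: B1–B2, B1–B3, B3–B4, B1–B5, B4–B6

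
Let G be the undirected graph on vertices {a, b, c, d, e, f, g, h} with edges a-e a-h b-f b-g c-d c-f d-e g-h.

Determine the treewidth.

A width-2 tree decomposition is:
Bags: B1 = {a, d, e}  B2 = {a, c, d}  B3 = {a, c, f}  B4 = {a, b, f}  B5 = {a, b, g}  B6 = {a, g, h}
Tree: B1–B2, B2–B3, B3–B4, B4–B5, B5–B6
Every bag has size at most 3, so the width is 3 − 1 = 2 and tw(G) ≤ 2. For the lower bound, G contains the cycle a–e–d–c–f–b–g–h–a, so G is not a forest; only forests have treewidth ≤ 1, hence tw(G) ≥ 2. Combining the bounds, tw(G) = 2.

2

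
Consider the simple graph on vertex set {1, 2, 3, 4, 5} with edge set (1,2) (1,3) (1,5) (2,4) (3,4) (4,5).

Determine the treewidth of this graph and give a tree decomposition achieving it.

The largest bag has 3 vertices, giving width 2; this decomposition certifies tw(G) ≤ 2. The edges 4–5–1–3–4 form a cycle, so G is not a tree and its treewidth is at least 2. Hence tw(G) = 2 exactly.

Treewidth 2.
One optimal decomposition is:
Bags: B1 = {1, 4, 5}  B2 = {1, 3, 4}  B3 = {1, 2, 4}
Tree: B1–B2, B2–B3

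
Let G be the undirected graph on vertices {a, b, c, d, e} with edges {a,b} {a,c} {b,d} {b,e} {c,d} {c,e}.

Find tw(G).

2

A width-2 tree decomposition is:
Bags: B1 = {a, b, c}  B2 = {b, c, e}  B3 = {b, c, d}
Tree: B1–B2, B2–B3
Each bag holds 3 vertices, so the decomposition has width 2, which upper-bounds the treewidth. Since b–a–c–e–b is a cycle in G, G is not acyclic. Forests are exactly the graphs of treewidth ≤ 1, so tw(G) ≥ 2. Combining the bounds, tw(G) = 2.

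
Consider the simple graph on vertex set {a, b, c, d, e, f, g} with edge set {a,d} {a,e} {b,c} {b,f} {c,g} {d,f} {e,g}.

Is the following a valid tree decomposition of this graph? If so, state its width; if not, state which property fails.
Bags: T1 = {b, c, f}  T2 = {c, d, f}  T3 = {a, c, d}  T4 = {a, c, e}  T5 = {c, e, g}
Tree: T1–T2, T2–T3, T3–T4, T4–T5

Vertex coverage: the bags together contain {a, b, c, d, e, f, g}, the full vertex set. Edge coverage: each edge of G has both endpoints in at least one bag. Running intersection: for every vertex, the bags containing it form a connected subtree. All three properties hold, so this is a valid tree decomposition of width max|bag| − 1 = 2, and hence tw(G) ≤ 2.

Yes; width 2.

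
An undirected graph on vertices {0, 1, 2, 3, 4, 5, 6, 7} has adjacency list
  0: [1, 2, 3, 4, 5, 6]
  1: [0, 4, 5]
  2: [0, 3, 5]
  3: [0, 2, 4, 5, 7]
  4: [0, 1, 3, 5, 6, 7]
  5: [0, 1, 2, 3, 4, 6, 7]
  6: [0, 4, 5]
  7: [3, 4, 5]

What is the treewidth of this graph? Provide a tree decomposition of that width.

Treewidth 3.
One optimal decomposition is:
Bags: B1 = {0, 3, 4, 5}  B2 = {0, 1, 4, 5}  B3 = {0, 4, 5, 6}  B4 = {0, 2, 3, 5}  B5 = {3, 4, 5, 7}
Tree: B1–B2, B1–B3, B1–B4, B1–B5

Every bag has size at most 4, so the width is 4 − 1 = 3 and tw(G) ≤ 3. Conversely, {0, 2, 3, 5} is a clique of size 4, and the vertices of any clique must share a bag in every tree decomposition; so some bag has ≥ 4 vertices and tw(G) ≥ 3. The upper and lower bounds meet at 3, so that is the treewidth.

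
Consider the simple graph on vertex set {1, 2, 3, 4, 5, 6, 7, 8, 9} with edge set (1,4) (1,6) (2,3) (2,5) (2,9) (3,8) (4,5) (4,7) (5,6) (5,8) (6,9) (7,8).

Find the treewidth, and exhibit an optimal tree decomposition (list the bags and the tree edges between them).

Treewidth 3.
One optimal decomposition is:
Bags: B1 = {3, 4, 7, 8}  B2 = {3, 4, 5, 8}  B3 = {2, 3, 4, 5}  B4 = {1, 2, 4, 5}  B5 = {1, 2, 5, 6}  B6 = {1, 2, 6, 9}
Tree: B1–B2, B2–B3, B3–B4, B4–B5, B5–B6

Every bag has size at most 4, so the width is 4 − 1 = 3 and tw(G) ≤ 3. For the lower bound: the 4 vertex sets {3,7,8}, {4}, {5}, {1,2,6,9} are disjoint, each induces a connected subgraph, and every pair is joined by at least one edge of G. Contracting each set to a single vertex therefore yields K_{4} as a minor, and since treewidth is minor-monotone, tw(G) ≥ tw(K_{4}) = 3. Combining the bounds, tw(G) = 3.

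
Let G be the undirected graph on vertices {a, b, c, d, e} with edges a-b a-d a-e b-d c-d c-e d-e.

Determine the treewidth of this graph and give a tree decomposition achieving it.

Treewidth 2.
One optimal decomposition is:
Bags: B1 = {a, b, d}  B2 = {a, d, e}  B3 = {c, d, e}
Tree: B1–B2, B2–B3

Each bag holds 3 vertices, so the decomposition has width 2, which upper-bounds the treewidth. Conversely, {c, d, e} is a clique of size 3, and the vertices of any clique must share a bag in every tree decomposition; so some bag has ≥ 3 vertices and tw(G) ≥ 2. Hence tw(G) = 2 exactly.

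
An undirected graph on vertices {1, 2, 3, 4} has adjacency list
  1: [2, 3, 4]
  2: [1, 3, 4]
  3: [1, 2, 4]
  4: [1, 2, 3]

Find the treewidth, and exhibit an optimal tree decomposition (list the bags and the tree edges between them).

With just one bag of size 4, the width is 4 − 1 = 3, so tw(G) ≤ 3. For the lower bound, the 4 vertices {1, 2, 3, 4} are pairwise adjacent, and any tree decomposition puts a clique entirely inside one bag — forcing width ≥ 3. The upper and lower bounds meet at 3, so that is the treewidth.

Treewidth 3.
One optimal decomposition is:
Bags: B1 = {1, 2, 3, 4}
Tree: (single bag)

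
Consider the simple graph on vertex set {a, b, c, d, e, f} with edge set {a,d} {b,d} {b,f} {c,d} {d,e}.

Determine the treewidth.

1

A width-1 tree decomposition is:
Bags: B1 = {b, d}  B2 = {a, d}  B3 = {b, f}  B4 = {c, d}  B5 = {d, e}
Tree: B1–B2, B1–B3, B2–B4, B2–B5
Each bag holds 2 vertices, so the decomposition has width 1, which upper-bounds the treewidth. Since G has at least one edge (e.g. b–d), it is not an edgeless graph, so tw(G) ≥ 1. Combining the bounds, tw(G) = 1.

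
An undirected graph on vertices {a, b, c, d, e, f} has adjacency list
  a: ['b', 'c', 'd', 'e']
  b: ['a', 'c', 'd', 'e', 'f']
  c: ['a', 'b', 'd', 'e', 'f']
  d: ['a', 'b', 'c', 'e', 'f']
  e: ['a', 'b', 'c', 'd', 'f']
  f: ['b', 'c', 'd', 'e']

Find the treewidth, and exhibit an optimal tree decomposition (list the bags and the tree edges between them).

The largest bag has 5 vertices, giving width 4; this decomposition certifies tw(G) ≤ 4. Conversely, {b, c, d, e, f} is a clique of size 5, and the vertices of any clique must share a bag in every tree decomposition; so some bag has ≥ 5 vertices and tw(G) ≥ 4. Hence tw(G) = 4 exactly.

Treewidth 4.
One such decomposition:
Bags: B1 = {a, b, c, d, e}  B2 = {b, c, d, e, f}
Tree: B1–B2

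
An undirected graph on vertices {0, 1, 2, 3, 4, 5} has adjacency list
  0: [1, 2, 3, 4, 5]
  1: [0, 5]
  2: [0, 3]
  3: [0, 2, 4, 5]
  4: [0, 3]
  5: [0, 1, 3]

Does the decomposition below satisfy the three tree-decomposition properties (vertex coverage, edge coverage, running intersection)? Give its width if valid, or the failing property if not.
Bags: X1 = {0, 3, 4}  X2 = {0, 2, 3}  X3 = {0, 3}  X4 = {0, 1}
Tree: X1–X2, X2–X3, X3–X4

A tree decomposition must satisfy three properties: every vertex lies in some bag; for every edge, both endpoints lie together in some bag; and for every vertex, the bags containing it form a connected subtree. Here vertex 5 appears in no bag, so the decomposition is invalid.

No — vertex 5 appears in no bag.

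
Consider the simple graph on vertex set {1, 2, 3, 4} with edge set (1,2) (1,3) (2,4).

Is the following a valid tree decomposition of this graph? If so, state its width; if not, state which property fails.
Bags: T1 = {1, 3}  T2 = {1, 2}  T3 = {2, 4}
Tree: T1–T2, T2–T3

Every vertex of G appears in some bag (union = {1, 2, 3, 4}); every edge is covered by a bag; and for each vertex v the set of bags containing v is connected in the bag tree. The decomposition is therefore valid. The largest bag has 2 vertices, so the width is 1.

Yes; width 1.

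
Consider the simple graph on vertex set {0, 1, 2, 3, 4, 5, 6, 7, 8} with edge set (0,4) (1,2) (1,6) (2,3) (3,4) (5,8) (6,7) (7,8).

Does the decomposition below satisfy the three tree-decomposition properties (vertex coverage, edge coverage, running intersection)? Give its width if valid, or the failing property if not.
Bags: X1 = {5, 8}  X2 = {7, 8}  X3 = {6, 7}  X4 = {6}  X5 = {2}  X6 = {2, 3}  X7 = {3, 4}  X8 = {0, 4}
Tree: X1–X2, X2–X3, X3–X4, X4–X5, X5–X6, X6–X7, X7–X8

No — vertex 1 appears in no bag.

A tree decomposition must satisfy three properties: every vertex lies in some bag; for every edge, both endpoints lie together in some bag; and for every vertex, the bags containing it form a connected subtree. Here vertex 1 appears in no bag, so the decomposition is invalid.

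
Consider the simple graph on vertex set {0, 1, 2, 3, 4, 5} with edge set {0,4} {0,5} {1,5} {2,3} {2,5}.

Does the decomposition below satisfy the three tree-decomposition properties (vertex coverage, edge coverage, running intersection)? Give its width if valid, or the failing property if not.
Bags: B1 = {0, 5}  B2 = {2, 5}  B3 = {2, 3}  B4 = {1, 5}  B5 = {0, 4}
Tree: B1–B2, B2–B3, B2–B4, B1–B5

Yes; width 1.

Every vertex of G appears in some bag (union = {0, 1, 2, 3, 4, 5}); every edge is covered by a bag; and for each vertex v the set of bags containing v is connected in the bag tree. The decomposition is therefore valid. The largest bag has 2 vertices, so the width is 1.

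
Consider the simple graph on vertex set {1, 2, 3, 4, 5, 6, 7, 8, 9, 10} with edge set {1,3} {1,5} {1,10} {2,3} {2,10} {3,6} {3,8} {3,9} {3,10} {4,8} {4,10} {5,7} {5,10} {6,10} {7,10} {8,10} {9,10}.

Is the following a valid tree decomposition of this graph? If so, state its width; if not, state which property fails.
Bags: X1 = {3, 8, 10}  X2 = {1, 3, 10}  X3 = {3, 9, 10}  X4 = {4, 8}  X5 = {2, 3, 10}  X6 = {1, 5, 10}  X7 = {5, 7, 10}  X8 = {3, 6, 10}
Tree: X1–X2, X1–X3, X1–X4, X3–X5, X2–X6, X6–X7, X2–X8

No — edge (10,4) lies in no bag.

A tree decomposition must satisfy three properties: every vertex lies in some bag; for every edge, both endpoints lie together in some bag; and for every vertex, the bags containing it form a connected subtree. Here edge (10,4) lies in no bag, so the decomposition is invalid.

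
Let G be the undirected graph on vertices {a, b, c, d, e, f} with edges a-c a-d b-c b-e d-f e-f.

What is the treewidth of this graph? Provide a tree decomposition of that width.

Treewidth 2.
Bags: B1 = {b, e, f}  B2 = {b, c, f}  B3 = {a, c, f}  B4 = {a, d, f}
Tree: B1–B2, B2–B3, B3–B4

The largest bag has 3 vertices, giving width 2; this decomposition certifies tw(G) ≤ 2. The edges f–e–b–c–a–d–f form a cycle, so G is not a tree and its treewidth is at least 2. Hence tw(G) = 2 exactly.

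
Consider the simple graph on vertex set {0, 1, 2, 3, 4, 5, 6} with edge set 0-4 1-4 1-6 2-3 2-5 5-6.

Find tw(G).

A width-1 tree decomposition is:
Bags: B1 = {0, 4}  B2 = {1, 4}  B3 = {1, 6}  B4 = {5, 6}  B5 = {2, 5}  B6 = {2, 3}
Tree: B1–B2, B2–B3, B3–B4, B4–B5, B5–B6
Every bag has size at most 2, so the width is 2 − 1 = 1 and tw(G) ≤ 1. Since G has at least one edge (e.g. 0–4), it is not an edgeless graph, so tw(G) ≥ 1. The upper and lower bounds meet at 1, so that is the treewidth.

1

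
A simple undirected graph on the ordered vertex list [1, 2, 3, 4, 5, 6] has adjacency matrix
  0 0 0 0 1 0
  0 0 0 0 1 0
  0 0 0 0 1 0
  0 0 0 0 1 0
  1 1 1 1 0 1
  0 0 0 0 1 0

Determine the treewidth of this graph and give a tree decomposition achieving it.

Treewidth 1.
Bags: B1 = {5, 6}  B2 = {1, 5}  B3 = {4, 5}  B4 = {2, 5}  B5 = {3, 5}
Tree: B1–B2, B2–B3, B3–B4, B2–B5

The largest bag has 2 vertices, giving width 1; this decomposition certifies tw(G) ≤ 1. Since G has at least one edge (e.g. 5–6), it is not an edgeless graph, so tw(G) ≥ 1. Therefore the treewidth is 1.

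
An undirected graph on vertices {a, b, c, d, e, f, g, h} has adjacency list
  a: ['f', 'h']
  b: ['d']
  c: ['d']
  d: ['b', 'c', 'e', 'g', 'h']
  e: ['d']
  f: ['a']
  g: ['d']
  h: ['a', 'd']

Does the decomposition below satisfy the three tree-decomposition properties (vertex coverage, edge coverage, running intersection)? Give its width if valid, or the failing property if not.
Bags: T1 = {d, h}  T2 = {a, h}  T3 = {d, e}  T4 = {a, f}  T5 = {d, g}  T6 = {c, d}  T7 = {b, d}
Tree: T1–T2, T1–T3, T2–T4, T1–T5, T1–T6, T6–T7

Vertex coverage: the bags together contain {a, b, c, d, e, f, g, h}, the full vertex set. Edge coverage: each edge of G has both endpoints in at least one bag. Running intersection: for every vertex, the bags containing it form a connected subtree. All three properties hold, so this is a valid tree decomposition of width max|bag| − 1 = 1, and hence tw(G) ≤ 1.

Yes; width 1.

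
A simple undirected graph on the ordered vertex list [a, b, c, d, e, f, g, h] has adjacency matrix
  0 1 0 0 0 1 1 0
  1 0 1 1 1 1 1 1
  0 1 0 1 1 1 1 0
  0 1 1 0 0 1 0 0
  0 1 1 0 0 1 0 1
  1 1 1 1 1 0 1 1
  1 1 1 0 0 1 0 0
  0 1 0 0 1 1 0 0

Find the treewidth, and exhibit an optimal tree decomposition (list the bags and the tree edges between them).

The largest bag has 4 vertices, giving width 3; this decomposition certifies tw(G) ≤ 3. Conversely, {b, e, f, h} is a clique of size 4, and the vertices of any clique must share a bag in every tree decomposition; so some bag has ≥ 4 vertices and tw(G) ≥ 3. Combining the bounds, tw(G) = 3.

Treewidth 3.
One such decomposition:
Bags: B1 = {b, c, e, f}  B2 = {b, c, f, g}  B3 = {b, e, f, h}  B4 = {a, b, f, g}  B5 = {b, c, d, f}
Tree: B1–B2, B1–B3, B2–B4, B2–B5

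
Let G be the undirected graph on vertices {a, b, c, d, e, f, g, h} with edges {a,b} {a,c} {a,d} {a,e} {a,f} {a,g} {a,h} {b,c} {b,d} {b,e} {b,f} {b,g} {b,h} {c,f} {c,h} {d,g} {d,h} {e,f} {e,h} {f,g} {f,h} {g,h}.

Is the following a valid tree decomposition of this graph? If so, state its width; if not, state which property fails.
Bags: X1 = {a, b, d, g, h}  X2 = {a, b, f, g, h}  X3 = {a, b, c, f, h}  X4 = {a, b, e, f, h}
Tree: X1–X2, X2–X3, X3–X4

Yes; width 4.

Every vertex of G appears in some bag (union = {a, b, c, d, e, f, g, h}); every edge is covered by a bag; and for each vertex v the set of bags containing v is connected in the bag tree. The decomposition is therefore valid. The largest bag has 5 vertices, so the width is 4.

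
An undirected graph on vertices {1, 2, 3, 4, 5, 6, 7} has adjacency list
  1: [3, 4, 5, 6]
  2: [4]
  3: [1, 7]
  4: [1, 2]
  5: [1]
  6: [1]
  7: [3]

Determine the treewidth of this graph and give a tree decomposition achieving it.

Treewidth 1.
One such decomposition:
Bags: B1 = {1, 3}  B2 = {3, 7}  B3 = {1, 4}  B4 = {2, 4}  B5 = {1, 5}  B6 = {1, 6}
Tree: B1–B2, B1–B3, B3–B4, B3–B5, B3–B6

Every bag has size at most 2, so the width is 2 − 1 = 1 and tw(G) ≤ 1. Any graph with an edge has treewidth ≥ 1, and G has the edge 1–3. Combining the bounds, tw(G) = 1.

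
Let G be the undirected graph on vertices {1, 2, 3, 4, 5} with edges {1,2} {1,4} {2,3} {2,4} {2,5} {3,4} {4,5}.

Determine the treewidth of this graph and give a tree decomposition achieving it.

Treewidth 2.
One such decomposition:
Bags: B1 = {1, 2, 4}  B2 = {2, 3, 4}  B3 = {2, 4, 5}
Tree: B1–B2, B2–B3

Every bag has size at most 3, so the width is 3 − 1 = 2 and tw(G) ≤ 2. On the other hand G contains the 3-clique {1, 2, 4}. A clique must lie in a single bag of any decomposition, so no decomposition can have width below 2. Hence tw(G) = 2 exactly.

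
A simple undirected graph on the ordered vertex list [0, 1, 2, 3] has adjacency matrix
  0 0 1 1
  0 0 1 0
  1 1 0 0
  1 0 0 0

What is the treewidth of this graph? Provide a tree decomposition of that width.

Each bag holds 2 vertices, so the decomposition has width 1, which upper-bounds the treewidth. Any graph with an edge has treewidth ≥ 1, and G has the edge 0–3. Therefore the treewidth is 1.

Treewidth 1.
Bags: B1 = {0, 3}  B2 = {0, 2}  B3 = {1, 2}
Tree: B1–B2, B2–B3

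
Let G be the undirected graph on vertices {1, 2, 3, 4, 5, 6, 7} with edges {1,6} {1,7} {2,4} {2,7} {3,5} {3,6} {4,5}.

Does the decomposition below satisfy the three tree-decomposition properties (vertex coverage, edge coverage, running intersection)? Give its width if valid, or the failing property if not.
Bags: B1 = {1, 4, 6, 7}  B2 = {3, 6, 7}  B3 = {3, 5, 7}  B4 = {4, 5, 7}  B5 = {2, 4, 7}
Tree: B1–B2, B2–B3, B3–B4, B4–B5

A tree decomposition must satisfy three properties: every vertex lies in some bag; for every edge, both endpoints lie together in some bag; and for every vertex, the bags containing it form a connected subtree. Here bags containing vertex 4 are not connected in the tree, so the decomposition is invalid.

No — bags containing vertex 4 are not connected in the tree.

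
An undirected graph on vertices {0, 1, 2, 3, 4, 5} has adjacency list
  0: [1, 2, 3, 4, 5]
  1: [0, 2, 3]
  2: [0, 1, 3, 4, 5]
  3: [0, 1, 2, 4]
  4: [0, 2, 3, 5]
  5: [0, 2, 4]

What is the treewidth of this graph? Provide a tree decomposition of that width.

Treewidth 3.
Bags: B1 = {0, 2, 3, 4}  B2 = {0, 1, 2, 3}  B3 = {0, 2, 4, 5}
Tree: B1–B2, B1–B3

Each bag holds 4 vertices, so the decomposition has width 3, which upper-bounds the treewidth. For the lower bound, the 4 vertices {0, 1, 2, 3} are pairwise adjacent, and any tree decomposition puts a clique entirely inside one bag — forcing width ≥ 3. The upper and lower bounds meet at 3, so that is the treewidth.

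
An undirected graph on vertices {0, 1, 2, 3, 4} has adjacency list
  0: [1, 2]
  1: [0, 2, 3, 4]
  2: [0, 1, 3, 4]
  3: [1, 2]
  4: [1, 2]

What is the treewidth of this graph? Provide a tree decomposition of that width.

Every bag has size at most 3, so the width is 3 − 1 = 2 and tw(G) ≤ 2. Conversely, {0, 1, 2} is a clique of size 3, and the vertices of any clique must share a bag in every tree decomposition; so some bag has ≥ 3 vertices and tw(G) ≥ 2. Therefore the treewidth is 2.

Treewidth 2.
One such decomposition:
Bags: B1 = {1, 2, 4}  B2 = {1, 2, 3}  B3 = {0, 1, 2}
Tree: B1–B2, B2–B3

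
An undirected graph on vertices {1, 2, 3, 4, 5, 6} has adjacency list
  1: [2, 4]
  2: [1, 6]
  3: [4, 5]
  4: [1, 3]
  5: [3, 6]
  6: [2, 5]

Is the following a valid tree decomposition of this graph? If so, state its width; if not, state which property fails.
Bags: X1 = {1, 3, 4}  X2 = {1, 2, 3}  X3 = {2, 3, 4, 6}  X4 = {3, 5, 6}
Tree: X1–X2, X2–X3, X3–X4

A tree decomposition must satisfy three properties: every vertex lies in some bag; for every edge, both endpoints lie together in some bag; and for every vertex, the bags containing it form a connected subtree. Here bags containing vertex 4 are not connected in the tree, so the decomposition is invalid.

No — bags containing vertex 4 are not connected in the tree.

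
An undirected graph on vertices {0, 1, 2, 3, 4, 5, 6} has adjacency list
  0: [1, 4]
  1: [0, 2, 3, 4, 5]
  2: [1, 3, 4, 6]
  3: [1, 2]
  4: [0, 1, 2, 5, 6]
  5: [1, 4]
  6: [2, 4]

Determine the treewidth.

A width-2 tree decomposition is:
Bags: B1 = {1, 2, 4}  B2 = {0, 1, 4}  B3 = {1, 2, 3}  B4 = {2, 4, 6}  B5 = {1, 4, 5}
Tree: B1–B2, B1–B3, B1–B4, B2–B5
Every bag has size at most 3, so the width is 3 − 1 = 2 and tw(G) ≤ 2. Conversely, {1, 2, 3} is a clique of size 3, and the vertices of any clique must share a bag in every tree decomposition; so some bag has ≥ 3 vertices and tw(G) ≥ 2. Combining the bounds, tw(G) = 2.

2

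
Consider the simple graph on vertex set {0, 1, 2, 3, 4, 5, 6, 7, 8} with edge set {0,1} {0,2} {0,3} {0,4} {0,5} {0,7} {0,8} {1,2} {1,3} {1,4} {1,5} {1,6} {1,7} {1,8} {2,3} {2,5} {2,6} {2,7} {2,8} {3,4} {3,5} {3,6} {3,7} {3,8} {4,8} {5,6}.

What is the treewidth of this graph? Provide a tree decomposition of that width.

Treewidth 4.
Bags: B1 = {0, 1, 2, 3, 8}  B2 = {0, 1, 2, 3, 5}  B3 = {0, 1, 2, 3, 7}  B4 = {0, 1, 3, 4, 8}  B5 = {1, 2, 3, 5, 6}
Tree: B1–B2, B1–B3, B1–B4, B2–B5

The largest bag has 5 vertices, giving width 4; this decomposition certifies tw(G) ≤ 4. For the lower bound, the 5 vertices {0, 1, 2, 3, 8} are pairwise adjacent, and any tree decomposition puts a clique entirely inside one bag — forcing width ≥ 4. Hence tw(G) = 4 exactly.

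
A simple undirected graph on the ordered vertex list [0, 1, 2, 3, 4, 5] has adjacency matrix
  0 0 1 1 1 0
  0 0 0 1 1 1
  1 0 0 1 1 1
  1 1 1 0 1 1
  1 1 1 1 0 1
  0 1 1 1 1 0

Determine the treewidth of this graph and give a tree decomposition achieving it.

Treewidth 3.
One such decomposition:
Bags: B1 = {2, 3, 4, 5}  B2 = {1, 3, 4, 5}  B3 = {0, 2, 3, 4}
Tree: B1–B2, B1–B3

Every bag has size at most 4, so the width is 4 − 1 = 3 and tw(G) ≤ 3. On the other hand G contains the 4-clique {1, 3, 4, 5}. A clique must lie in a single bag of any decomposition, so no decomposition can have width below 3. Therefore the treewidth is 3.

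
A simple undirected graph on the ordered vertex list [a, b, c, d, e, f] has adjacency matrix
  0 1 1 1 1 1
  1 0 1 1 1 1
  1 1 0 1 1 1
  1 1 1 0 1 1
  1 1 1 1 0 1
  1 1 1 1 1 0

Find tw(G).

A width-5 tree decomposition is:
Bags: B1 = {a, b, c, d, e, f}
Tree: (single bag)
A single bag containing all 6 vertices is trivially a valid decomposition of width 5. Conversely, {a, b, c, d, e, f} is a clique of size 6, and the vertices of any clique must share a bag in every tree decomposition; so some bag has ≥ 6 vertices and tw(G) ≥ 5. The upper and lower bounds meet at 5, so that is the treewidth.

5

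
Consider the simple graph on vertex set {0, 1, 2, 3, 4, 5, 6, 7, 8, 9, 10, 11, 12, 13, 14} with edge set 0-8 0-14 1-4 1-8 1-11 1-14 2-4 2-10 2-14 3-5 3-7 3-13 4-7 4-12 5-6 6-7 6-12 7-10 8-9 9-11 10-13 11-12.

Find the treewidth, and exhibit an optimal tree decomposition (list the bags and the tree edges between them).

The largest bag has 4 vertices, giving width 3; this decomposition certifies tw(G) ≤ 3. For the lower bound: the 4 vertex sets {0,8,9}, {14}, {1}, {2,4,11,12} are disjoint, each induces a connected subgraph, and every pair is joined by at least one edge of G. Contracting each set to a single vertex therefore yields K_{4} as a minor, and since treewidth is minor-monotone, tw(G) ≥ tw(K_{4}) = 3. The upper and lower bounds meet at 3, so that is the treewidth.

Treewidth 3.
One optimal decomposition is:
Bags: B1 = {0, 8, 9, 14}  B2 = {1, 8, 9, 14}  B3 = {1, 9, 11, 14}  B4 = {1, 2, 11, 14}  B5 = {1, 2, 4, 11}  B6 = {2, 4, 11, 12}  B7 = {2, 4, 10, 12}  B8 = {4, 7, 10, 12}  B9 = {6, 7, 10, 12}  B10 = {6, 7, 10, 13}  B11 = {3, 6, 7, 13}  B12 = {3, 5, 6, 13}
Tree: B1–B2, B2–B3, B3–B4, B4–B5, B5–B6, B6–B7, B7–B8, B8–B9, B9–B10, B10–B11, B11–B12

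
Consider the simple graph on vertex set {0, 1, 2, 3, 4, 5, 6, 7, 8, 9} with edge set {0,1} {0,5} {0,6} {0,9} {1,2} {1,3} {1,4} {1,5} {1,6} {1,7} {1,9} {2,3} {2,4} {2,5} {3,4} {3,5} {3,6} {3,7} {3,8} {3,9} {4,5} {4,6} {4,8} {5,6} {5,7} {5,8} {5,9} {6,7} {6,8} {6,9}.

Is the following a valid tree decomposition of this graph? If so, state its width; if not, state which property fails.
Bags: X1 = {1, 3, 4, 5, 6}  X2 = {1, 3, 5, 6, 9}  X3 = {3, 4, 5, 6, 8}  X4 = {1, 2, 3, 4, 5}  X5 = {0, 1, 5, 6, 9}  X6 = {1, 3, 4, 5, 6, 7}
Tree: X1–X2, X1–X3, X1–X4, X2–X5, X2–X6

No — bags containing vertex 4 are not connected in the tree.

A tree decomposition must satisfy three properties: every vertex lies in some bag; for every edge, both endpoints lie together in some bag; and for every vertex, the bags containing it form a connected subtree. Here bags containing vertex 4 are not connected in the tree, so the decomposition is invalid.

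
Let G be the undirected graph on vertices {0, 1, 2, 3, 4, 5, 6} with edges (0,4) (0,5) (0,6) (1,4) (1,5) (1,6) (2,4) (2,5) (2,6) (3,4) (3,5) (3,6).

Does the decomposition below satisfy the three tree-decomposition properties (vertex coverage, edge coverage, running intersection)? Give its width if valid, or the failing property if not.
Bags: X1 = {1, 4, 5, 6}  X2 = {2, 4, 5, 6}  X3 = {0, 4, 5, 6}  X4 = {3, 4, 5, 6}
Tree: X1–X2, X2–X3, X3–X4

Vertex coverage: the bags together contain {0, 1, 2, 3, 4, 5, 6}, the full vertex set. Edge coverage: each edge of G has both endpoints in at least one bag. Running intersection: for every vertex, the bags containing it form a connected subtree. All three properties hold, so this is a valid tree decomposition of width max|bag| − 1 = 3, and hence tw(G) ≤ 3.

Yes; width 3.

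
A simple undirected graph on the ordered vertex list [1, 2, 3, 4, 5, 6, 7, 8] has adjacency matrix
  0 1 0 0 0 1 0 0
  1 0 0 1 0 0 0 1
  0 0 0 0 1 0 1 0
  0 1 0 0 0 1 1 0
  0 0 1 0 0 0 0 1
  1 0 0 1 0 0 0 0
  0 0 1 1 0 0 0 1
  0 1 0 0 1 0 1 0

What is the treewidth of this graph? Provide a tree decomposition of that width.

Treewidth 2.
One optimal decomposition is:
Bags: B1 = {1, 2, 6}  B2 = {2, 4, 6}  B3 = {2, 4, 8}  B4 = {4, 7, 8}  B5 = {5, 7, 8}  B6 = {3, 5, 7}
Tree: B1–B2, B2–B3, B3–B4, B4–B5, B5–B6

Each bag holds 3 vertices, so the decomposition has width 2, which upper-bounds the treewidth. Since 1–6–4–2–1 is a cycle in G, G is not acyclic. Forests are exactly the graphs of treewidth ≤ 1, so tw(G) ≥ 2. Hence tw(G) = 2 exactly.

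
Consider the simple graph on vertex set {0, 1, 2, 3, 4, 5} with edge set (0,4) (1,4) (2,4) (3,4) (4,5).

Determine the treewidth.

1

A width-1 tree decomposition is:
Bags: B1 = {1, 4}  B2 = {3, 4}  B3 = {4, 5}  B4 = {2, 4}  B5 = {0, 4}
Tree: B1–B2, B1–B3, B3–B4, B1–B5
Each bag holds 2 vertices, so the decomposition has width 1, which upper-bounds the treewidth. Since G has at least one edge (e.g. 1–4), it is not an edgeless graph, so tw(G) ≥ 1. Therefore the treewidth is 1.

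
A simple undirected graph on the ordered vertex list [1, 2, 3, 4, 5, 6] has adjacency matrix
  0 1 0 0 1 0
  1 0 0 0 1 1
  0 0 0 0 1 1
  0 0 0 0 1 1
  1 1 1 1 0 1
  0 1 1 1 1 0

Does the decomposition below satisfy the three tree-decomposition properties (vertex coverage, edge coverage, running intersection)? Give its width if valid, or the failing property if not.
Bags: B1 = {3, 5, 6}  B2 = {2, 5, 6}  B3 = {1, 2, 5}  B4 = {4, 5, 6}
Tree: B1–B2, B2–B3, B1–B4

Every vertex of G appears in some bag (union = {1, 2, 3, 4, 5, 6}); every edge is covered by a bag; and for each vertex v the set of bags containing v is connected in the bag tree. The decomposition is therefore valid. The largest bag has 3 vertices, so the width is 2.

Yes; width 2.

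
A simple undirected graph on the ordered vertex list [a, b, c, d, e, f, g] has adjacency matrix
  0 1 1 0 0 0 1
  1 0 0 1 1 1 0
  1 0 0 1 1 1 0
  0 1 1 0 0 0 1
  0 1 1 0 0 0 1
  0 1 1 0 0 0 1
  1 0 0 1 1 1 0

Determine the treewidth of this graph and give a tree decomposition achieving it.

Each bag holds 4 vertices, so the decomposition has width 3, which upper-bounds the treewidth. For the lower bound: the 4 vertex sets {b,f}, {c,e}, {g}, {a} are disjoint, each induces a connected subgraph, and every pair is joined by at least one edge of G. Contracting each set to a single vertex therefore yields K_{4} as a minor, and since treewidth is minor-monotone, tw(G) ≥ tw(K_{4}) = 3. Combining the bounds, tw(G) = 3.

Treewidth 3.
One optimal decomposition is:
Bags: B1 = {b, c, f, g}  B2 = {b, c, e, g}  B3 = {a, b, c, g}  B4 = {b, c, d, g}
Tree: B1–B2, B2–B3, B3–B4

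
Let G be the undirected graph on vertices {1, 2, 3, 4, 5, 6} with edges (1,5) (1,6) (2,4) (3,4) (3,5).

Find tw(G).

1

A width-1 tree decomposition is:
Bags: B1 = {3, 5}  B2 = {3, 4}  B3 = {2, 4}  B4 = {1, 5}  B5 = {1, 6}
Tree: B1–B2, B2–B3, B1–B4, B4–B5
The largest bag has 2 vertices, giving width 1; this decomposition certifies tw(G) ≤ 1. G has an edge, so its treewidth is at least 1. The upper and lower bounds meet at 1, so that is the treewidth.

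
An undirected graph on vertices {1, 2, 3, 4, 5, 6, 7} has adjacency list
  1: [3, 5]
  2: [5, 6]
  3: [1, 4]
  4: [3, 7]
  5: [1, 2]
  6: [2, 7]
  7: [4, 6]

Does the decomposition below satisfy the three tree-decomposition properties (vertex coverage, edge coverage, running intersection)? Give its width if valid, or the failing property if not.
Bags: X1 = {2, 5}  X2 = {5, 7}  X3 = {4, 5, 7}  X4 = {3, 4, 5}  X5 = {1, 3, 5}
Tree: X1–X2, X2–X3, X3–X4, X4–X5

A tree decomposition must satisfy three properties: every vertex lies in some bag; for every edge, both endpoints lie together in some bag; and for every vertex, the bags containing it form a connected subtree. Here vertex 6 appears in no bag, so the decomposition is invalid.

No — vertex 6 appears in no bag.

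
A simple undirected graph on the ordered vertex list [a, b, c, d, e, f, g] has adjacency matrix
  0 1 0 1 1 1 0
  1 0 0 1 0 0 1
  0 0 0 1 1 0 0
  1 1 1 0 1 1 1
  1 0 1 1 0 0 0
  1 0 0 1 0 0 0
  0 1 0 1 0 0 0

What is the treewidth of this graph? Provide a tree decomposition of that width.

Each bag holds 3 vertices, so the decomposition has width 2, which upper-bounds the treewidth. Conversely, {b, d, g} is a clique of size 3, and the vertices of any clique must share a bag in every tree decomposition; so some bag has ≥ 3 vertices and tw(G) ≥ 2. The upper and lower bounds meet at 2, so that is the treewidth.

Treewidth 2.
Bags: B1 = {a, d, e}  B2 = {a, b, d}  B3 = {b, d, g}  B4 = {a, d, f}  B5 = {c, d, e}
Tree: B1–B2, B2–B3, B1–B4, B1–B5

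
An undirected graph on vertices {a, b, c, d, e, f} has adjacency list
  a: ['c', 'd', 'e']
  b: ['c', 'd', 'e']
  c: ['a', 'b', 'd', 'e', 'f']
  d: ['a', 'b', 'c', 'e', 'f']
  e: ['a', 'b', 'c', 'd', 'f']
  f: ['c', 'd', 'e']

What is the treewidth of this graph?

3

A width-3 tree decomposition is:
Bags: B1 = {c, d, e, f}  B2 = {b, c, d, e}  B3 = {a, c, d, e}
Tree: B1–B2, B2–B3
The largest bag has 4 vertices, giving width 3; this decomposition certifies tw(G) ≤ 3. For the lower bound, the 4 vertices {a, c, d, e} are pairwise adjacent, and any tree decomposition puts a clique entirely inside one bag — forcing width ≥ 3. Therefore the treewidth is 3.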